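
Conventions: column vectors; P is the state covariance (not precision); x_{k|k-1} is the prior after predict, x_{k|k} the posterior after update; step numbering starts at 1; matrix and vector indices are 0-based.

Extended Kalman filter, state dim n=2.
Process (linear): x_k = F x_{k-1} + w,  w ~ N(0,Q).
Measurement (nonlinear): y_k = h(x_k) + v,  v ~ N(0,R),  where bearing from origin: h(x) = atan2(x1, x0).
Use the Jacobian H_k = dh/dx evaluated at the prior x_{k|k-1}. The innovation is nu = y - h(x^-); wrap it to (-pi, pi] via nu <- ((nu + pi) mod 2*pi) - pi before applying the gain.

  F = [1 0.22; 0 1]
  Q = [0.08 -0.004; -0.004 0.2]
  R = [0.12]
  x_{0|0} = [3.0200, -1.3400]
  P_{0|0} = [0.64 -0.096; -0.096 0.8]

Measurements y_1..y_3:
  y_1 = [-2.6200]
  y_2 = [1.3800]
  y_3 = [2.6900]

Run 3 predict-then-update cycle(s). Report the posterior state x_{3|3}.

step 1: x^-=[2.7252, -1.3400]  P^-=[0.7165 0.0760; 0.0760 1.0000]  H_jac=[0.1453 0.2955]  S=[0.2290]  K=[0.5527; 1.3388]  nu=[-2.1630]  x^+=[1.5296, -4.2358]  P^+=[0.6465 -0.0934; -0.0934 0.5896]
step 2: x^-=[0.5977, -4.2358]  P^-=[0.7139 0.0323; 0.0323 0.7896]  H_jac=[0.2315 0.0327]  S=[0.1596]  K=[1.0422; 0.2084]  nu=[2.8106]  x^+=[3.5269, -3.6499]  P^+=[0.5406 -0.0024; -0.0024 0.7827]
step 3: x^-=[2.7239, -3.6499]  P^-=[0.6574 0.1658; 0.1658 0.9827]  H_jac=[0.1760 0.1313]  S=[0.1650]  K=[0.8333; 0.9591]  nu=[-2.6635]  x^+=[0.5045, -6.2046]  P^+=[0.5429 0.0340; 0.0340 0.8309]

x_post = [0.5045, -6.2046]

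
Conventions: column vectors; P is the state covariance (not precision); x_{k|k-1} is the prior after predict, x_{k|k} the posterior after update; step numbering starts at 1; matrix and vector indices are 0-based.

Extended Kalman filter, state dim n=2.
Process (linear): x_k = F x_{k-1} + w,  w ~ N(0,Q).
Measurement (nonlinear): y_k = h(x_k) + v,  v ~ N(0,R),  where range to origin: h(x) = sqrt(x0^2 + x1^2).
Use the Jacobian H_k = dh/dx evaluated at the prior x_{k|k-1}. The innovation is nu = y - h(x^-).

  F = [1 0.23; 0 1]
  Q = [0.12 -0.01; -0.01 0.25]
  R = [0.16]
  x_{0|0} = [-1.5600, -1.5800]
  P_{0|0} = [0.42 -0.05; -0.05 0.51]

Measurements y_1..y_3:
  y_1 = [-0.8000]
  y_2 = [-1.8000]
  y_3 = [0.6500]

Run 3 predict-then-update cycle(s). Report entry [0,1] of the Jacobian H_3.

step 1: x^-=[-1.9234, -1.5800]  P^-=[0.5440 0.0573; 0.0573 0.7600]  H_jac=[-0.7727 -0.6348]  S=[0.8472]  K=[-0.5391; -0.6217]  nu=[-3.2891]  x^+=[-0.1503, 0.4647]  P^+=[0.2978 -0.2266; -0.2266 0.4326]
step 2: x^-=[-0.0434, 0.4647]  P^-=[0.3364 -0.1371; -0.1371 0.6826]  H_jac=[-0.0931 0.9957]  S=[0.8650]  K=[-0.1940; 0.8004]  nu=[-2.2668]  x^+=[0.3964, -1.3497]  P^+=[0.3039 -0.0028; -0.0028 0.1284]
step 3: x^-=[0.0860, -1.3497]  P^-=[0.4294 0.0167; 0.0167 0.3784]  H_jac=[0.0636 -0.9980]  S=[0.5365]  K=[0.0197; -0.7019]  nu=[-0.7024]  x^+=[0.0721, -0.8566]  P^+=[0.4292 0.0242; 0.0242 0.1141]

H_jac[0,1] = -0.9980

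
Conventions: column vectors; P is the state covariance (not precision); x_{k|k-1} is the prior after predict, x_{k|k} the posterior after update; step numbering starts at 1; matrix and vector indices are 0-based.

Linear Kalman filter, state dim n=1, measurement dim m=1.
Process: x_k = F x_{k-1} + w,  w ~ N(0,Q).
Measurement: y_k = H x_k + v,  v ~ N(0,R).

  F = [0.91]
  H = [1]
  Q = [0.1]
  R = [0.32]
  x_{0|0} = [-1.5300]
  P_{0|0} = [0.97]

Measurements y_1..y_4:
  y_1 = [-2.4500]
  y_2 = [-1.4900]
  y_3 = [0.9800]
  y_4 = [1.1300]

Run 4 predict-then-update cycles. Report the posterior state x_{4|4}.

x_post = [0.1617]

step 1: x^-=[-1.3923]  P^-=[0.9033]  S=[1.2233]  K=[0.7384]  nu=[-1.0577]  x^+=[-2.1733]  P^+=[0.2363]
step 2: x^-=[-1.9777]  P^-=[0.2957]  S=[0.6157]  K=[0.4802]  nu=[0.4877]  x^+=[-1.7435]  P^+=[0.1537]
step 3: x^-=[-1.5866]  P^-=[0.2273]  S=[0.5473]  K=[0.4153]  nu=[2.5666]  x^+=[-0.5208]  P^+=[0.1329]
step 4: x^-=[-0.4739]  P^-=[0.2100]  S=[0.5300]  K=[0.3963]  nu=[1.6039]  x^+=[0.1617]  P^+=[0.1268]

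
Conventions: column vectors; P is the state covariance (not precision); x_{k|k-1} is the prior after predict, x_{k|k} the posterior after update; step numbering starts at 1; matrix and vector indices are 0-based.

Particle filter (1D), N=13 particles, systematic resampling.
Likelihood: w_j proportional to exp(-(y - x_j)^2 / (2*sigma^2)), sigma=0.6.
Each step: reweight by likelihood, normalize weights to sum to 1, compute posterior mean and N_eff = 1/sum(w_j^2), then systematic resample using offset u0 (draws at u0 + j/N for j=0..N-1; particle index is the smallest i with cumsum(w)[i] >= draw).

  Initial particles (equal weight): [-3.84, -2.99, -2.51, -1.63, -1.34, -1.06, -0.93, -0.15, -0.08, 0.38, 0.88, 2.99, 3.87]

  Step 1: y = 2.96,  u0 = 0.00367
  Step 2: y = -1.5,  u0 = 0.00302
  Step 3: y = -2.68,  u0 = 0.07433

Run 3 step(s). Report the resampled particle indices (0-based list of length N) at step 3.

step 1: w=[0.0000, 0.0000, 0.0000, 0.0000, 0.0000, 0.0000, 0.0000, 0.0000, 0.0000, 0.0001, 0.0019, 0.7578, 0.2402]  mean=3.1973  Neff=1.5822  idx=[11, 11, 11, 11, 11, 11, 11, 11, 11, 11, 12, 12, 12]
step 2: w=[0.1000, 0.1000, 0.1000, 0.1000, 0.1000, 0.1000, 0.1000, 0.1000, 0.1000, 0.1000, 0.0000, 0.0000, 0.0000]  mean=2.9900  Neff=10.0000  idx=[0, 0, 1, 2, 3, 3, 4, 5, 6, 6, 7, 8, 9]
step 3: w=[0.0769, 0.0769, 0.0769, 0.0769, 0.0769, 0.0769, 0.0769, 0.0769, 0.0769, 0.0769, 0.0769, 0.0769, 0.0769]  mean=2.9900  Neff=13.0000  idx=[0, 1, 2, 3, 4, 5, 6, 7, 8, 9, 10, 11, 12]

resampled_idx = [0, 1, 2, 3, 4, 5, 6, 7, 8, 9, 10, 11, 12]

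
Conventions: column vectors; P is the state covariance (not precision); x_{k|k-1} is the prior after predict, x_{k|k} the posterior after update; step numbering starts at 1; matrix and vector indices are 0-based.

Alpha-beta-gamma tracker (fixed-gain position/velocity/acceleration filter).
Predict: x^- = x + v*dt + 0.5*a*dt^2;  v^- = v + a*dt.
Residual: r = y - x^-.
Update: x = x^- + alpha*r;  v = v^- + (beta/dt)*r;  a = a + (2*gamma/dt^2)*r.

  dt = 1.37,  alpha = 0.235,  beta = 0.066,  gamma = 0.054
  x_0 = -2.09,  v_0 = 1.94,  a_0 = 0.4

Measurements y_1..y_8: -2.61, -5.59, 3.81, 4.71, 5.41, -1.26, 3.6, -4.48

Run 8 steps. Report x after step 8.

step 1: x_pred=0.9432  r=-3.5532  x^+=0.1082  v^+=2.3168  a^+=0.1955
step 2: x_pred=3.4657  r=-9.0557  x^+=1.3376  v^+=2.1485  a^+=-0.3255
step 3: x_pred=3.9755  r=-0.1655  x^+=3.9366  v^+=1.6945  a^+=-0.3351
step 4: x_pred=5.9436  r=-1.2336  x^+=5.6537  v^+=1.1760  a^+=-0.4060
step 5: x_pred=6.8838  r=-1.4738  x^+=6.5375  v^+=0.5487  a^+=-0.4909
step 6: x_pred=6.8286  r=-8.0886  x^+=4.9278  v^+=-0.5134  a^+=-0.9563
step 7: x_pred=3.3270  r=0.2730  x^+=3.3911  v^+=-1.8104  a^+=-0.9406
step 8: x_pred=0.0283  r=-4.5083  x^+=-1.0312  v^+=-3.3162  a^+=-1.2000

x_post = -1.0312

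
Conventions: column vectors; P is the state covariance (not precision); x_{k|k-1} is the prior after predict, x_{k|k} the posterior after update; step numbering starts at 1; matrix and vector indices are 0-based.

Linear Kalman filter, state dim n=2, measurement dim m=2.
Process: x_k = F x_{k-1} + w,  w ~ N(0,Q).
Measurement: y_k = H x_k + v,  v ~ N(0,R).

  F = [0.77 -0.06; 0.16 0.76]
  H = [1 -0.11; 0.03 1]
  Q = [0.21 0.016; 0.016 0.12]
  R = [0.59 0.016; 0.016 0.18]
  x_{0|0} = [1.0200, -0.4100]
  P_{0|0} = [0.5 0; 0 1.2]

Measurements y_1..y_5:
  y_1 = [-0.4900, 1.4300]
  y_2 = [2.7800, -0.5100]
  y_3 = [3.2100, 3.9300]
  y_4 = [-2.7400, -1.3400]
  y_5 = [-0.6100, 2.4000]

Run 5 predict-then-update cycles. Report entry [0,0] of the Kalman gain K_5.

step 1: x^-=[0.8100, -0.1484]  P^-=[0.5108 0.0229; 0.0229 0.8259]  S=[1.1057 -0.0367; -0.0367 1.0078]  K=[0.4615 0.0547; -0.0343 0.8190]  nu=[-1.3163, 1.5541]  x^+=[0.2876, 1.1695]  P^+=[0.2741 0.0090; 0.0090 0.1466]
step 2: x^-=[0.1513, 0.9348]  P^-=[0.3722 0.0483; 0.0483 0.2139]  S=[0.9542 0.0518; 0.0518 0.3971]  K=[0.3791 0.1003; -0.0035 0.5427]  nu=[2.7316, -1.4494]  x^+=[1.0415, 0.1387]  P^+=[0.2272 0.0173; 0.0173 0.0971]
step 3: x^-=[0.7936, 0.2720]  P^-=[0.3434 0.0495; 0.0495 0.1861]  S=[0.9248 0.0552; 0.0552 0.3694]  K=[0.3590 0.1083; 0.0011 0.5077]  nu=[2.4463, 3.6341]  x^+=[2.0655, 2.1198]  P^+=[0.2156 0.0188; 0.0188 0.0908]
step 4: x^-=[1.4632, 1.9415]  P^-=[0.3364 0.0492; 0.0492 0.1826]  S=[0.9178 0.0551; 0.0551 0.3658]  K=[0.3541 0.1088; 0.0016 0.5028]  nu=[-3.9897, -3.3254]  x^+=[-0.3116, 0.2631]  P^+=[0.2128 0.0189; 0.0189 0.0900]
step 5: x^-=[-0.2557, 0.1501]  P^-=[0.3347 0.0490; 0.0490 0.1820]  S=[0.9161 0.0548; 0.0548 0.3652]  K=[0.3530 0.1086; 0.0016 0.5021]  nu=[-0.3378, 2.2576]  x^+=[-0.1298, 1.2831]  P^+=[0.2121 0.0188; 0.0188 0.0898]

K[0,0] = 0.3530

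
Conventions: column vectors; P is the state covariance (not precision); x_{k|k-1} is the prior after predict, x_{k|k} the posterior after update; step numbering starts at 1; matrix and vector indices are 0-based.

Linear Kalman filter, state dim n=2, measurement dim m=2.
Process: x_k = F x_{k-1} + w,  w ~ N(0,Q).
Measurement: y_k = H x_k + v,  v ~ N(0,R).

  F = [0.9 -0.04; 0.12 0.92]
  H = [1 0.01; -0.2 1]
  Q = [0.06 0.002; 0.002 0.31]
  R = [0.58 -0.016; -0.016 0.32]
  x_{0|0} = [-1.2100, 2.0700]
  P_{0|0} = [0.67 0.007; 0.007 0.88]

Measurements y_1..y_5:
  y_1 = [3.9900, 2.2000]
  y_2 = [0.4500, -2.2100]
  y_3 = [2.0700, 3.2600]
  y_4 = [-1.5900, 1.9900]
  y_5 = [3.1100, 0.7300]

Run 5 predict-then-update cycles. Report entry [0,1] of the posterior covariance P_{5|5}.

P_post[0,1] = 0.0226

step 1: x^-=[-1.1718, 1.7592]  P^-=[0.6036 0.0477; 0.0477 1.0660]  S=[1.1847 -0.0784; -0.0784 1.3911]  K=[0.5083 -0.0238; 0.0999 0.7651]  nu=[5.1442, 0.2064]  x^+=[1.4383, 2.4313]  P^+=[0.2948 0.0432; 0.0432 0.2519]
step 2: x^-=[1.1972, 2.4094]  P^-=[0.2961 0.0601; 0.0601 0.5370]  S=[0.8773 -0.0098; -0.0098 0.8448]  K=[0.3382 0.0050; 0.0816 0.6224]  nu=[-0.7713, -4.3799]  x^+=[0.9143, -0.3795]  P^+=[0.1957 0.0353; 0.0353 0.2049]
step 3: x^-=[0.8381, -0.2394]  P^-=[0.2163 0.0447; 0.0447 0.4941]  S=[0.7973 -0.0097; -0.0097 0.8048]  K=[0.2720 0.0051; 0.0696 0.6036]  nu=[1.2343, 3.6670]  x^+=[1.1923, 2.0599]  P^+=[0.1574 0.0287; 0.0287 0.1978]
step 4: x^-=[0.9907, 2.0382]  P^-=[0.1857 0.0354; 0.0354 0.4860]  S=[0.7665 -0.0130; -0.0130 0.7993]  K=[0.2428 0.0017; 0.0627 0.6002]  nu=[-2.6011, 0.1499]  x^+=[0.3594, 1.9652]  P^+=[0.1405 0.0248; 0.0248 0.1960]
step 5: x^-=[0.2449, 1.8511]  P^-=[0.1724 0.0304; 0.0304 0.4834]  S=[0.7530 -0.0153; -0.0153 0.7982]  K=[0.2293 -0.0007; 0.0589 0.5992]  nu=[2.8466, -1.0722]  x^+=[0.8984, 1.3765]  P^+=[0.1328 0.0226; 0.0226 0.1953]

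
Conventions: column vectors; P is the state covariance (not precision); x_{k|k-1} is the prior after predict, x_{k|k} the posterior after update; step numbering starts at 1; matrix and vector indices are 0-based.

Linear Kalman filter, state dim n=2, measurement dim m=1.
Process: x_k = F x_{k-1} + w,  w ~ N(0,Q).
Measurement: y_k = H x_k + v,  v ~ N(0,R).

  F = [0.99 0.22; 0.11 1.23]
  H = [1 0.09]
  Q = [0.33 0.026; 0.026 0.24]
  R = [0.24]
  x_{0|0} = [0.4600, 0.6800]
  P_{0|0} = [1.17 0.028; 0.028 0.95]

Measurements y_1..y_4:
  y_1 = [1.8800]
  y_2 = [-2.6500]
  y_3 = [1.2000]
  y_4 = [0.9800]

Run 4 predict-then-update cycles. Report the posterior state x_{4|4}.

x_post = [0.7743, 1.4659]

step 1: x^-=[0.6050, 0.8870]  P^-=[1.5349 0.4453; 0.4453 1.6990]  S=[1.8688]  K=[0.8428; 0.3201]  nu=[1.1952]  x^+=[1.6123, 1.2695]  P^+=[0.2076 -0.0589; -0.0589 1.5075]
step 2: x^-=[1.8754, 1.7389]  P^-=[0.5808 0.3834; 0.3834 2.5073]  S=[0.9101]  K=[0.6761; 0.6693]  nu=[-4.6819]  x^+=[-1.2898, -1.3946]  P^+=[0.1648 -0.0283; -0.0283 2.0997]
step 3: x^-=[-1.5837, -1.8573]  P^-=[0.5808 0.5769; 0.5769 3.4109]  S=[0.9523]  K=[0.6644; 0.9282]  nu=[2.9509]  x^+=[0.3769, 0.8817]  P^+=[0.1604 -0.0104; -0.0104 2.5905]
step 4: x^-=[0.5671, 1.1260]  P^-=[0.6081 0.7316; 0.7316 4.1583]  S=[1.0134]  K=[0.6650; 1.0912]  nu=[0.3115]  x^+=[0.7743, 1.4659]  P^+=[0.1599 -0.0038; -0.0038 2.9517]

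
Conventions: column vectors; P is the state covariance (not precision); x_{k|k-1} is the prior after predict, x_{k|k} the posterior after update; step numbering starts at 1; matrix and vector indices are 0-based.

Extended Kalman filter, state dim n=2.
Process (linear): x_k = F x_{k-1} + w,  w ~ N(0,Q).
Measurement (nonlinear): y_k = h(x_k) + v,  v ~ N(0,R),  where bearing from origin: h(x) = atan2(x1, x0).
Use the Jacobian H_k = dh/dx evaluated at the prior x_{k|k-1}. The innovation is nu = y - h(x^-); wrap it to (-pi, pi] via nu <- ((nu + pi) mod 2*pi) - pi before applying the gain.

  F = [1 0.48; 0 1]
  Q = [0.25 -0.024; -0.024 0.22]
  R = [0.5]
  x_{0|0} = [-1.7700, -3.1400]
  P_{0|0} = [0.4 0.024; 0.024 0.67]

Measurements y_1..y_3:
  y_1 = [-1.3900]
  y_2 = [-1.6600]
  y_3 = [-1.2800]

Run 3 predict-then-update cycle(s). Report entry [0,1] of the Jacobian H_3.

step 1: x^-=[-3.2772, -3.1400]  P^-=[0.8274 0.3216; 0.3216 0.8900]  H_jac=[0.1524 -0.1591]  S=[0.5262]  K=[0.1425; -0.1759]  nu=[0.9876]  x^+=[-3.1365, -3.3137]  P^+=[0.8167 0.3348; 0.3348 0.8737]
step 2: x^-=[-4.7271, -3.3137]  P^-=[1.5894 0.7302; 0.7302 1.0937]  H_jac=[0.0994 -0.1418]  S=[0.5171]  K=[0.1053; -0.1596]  nu=[0.8702]  x^+=[-4.6354, -3.4526]  P^+=[1.5837 0.7389; 0.7389 1.0805]
step 3: x^-=[-6.2927, -3.4526]  P^-=[2.7920 1.2335; 1.2335 1.3005]  H_jac=[0.0670 -0.1221]  S=[0.5117]  K=[0.0712; -0.1489]  nu=[1.3598]  x^+=[-6.1959, -3.6551]  P^+=[2.7894 1.2389; 1.2389 1.2892]

H_jac[0,1] = -0.1221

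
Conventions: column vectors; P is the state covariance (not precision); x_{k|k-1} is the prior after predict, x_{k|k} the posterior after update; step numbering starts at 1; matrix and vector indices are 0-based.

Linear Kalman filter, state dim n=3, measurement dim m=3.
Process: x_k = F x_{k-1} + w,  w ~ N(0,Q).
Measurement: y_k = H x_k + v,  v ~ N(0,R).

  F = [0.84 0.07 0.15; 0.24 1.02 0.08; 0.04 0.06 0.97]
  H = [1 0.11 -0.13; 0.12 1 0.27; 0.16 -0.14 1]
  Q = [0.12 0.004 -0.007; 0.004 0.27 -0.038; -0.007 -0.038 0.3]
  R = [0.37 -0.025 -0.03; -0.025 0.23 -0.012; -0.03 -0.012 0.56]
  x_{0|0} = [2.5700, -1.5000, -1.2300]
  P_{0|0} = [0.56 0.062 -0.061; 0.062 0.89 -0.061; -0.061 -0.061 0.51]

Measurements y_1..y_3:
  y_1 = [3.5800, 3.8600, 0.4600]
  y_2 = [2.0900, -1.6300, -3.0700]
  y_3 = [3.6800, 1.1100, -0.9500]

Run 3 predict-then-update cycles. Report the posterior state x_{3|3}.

step 1: x^-=[1.8693, -1.0116, -1.1803]  P^-=[0.5216 0.2248 0.0383; 0.2248 1.2495 -0.0102; 0.0383 -0.0102 0.7724]  S=[0.9596 0.3864 -0.0575; 0.3864 1.5943 0.0603; -0.0575 0.0603 1.3753]  K=[0.5491 0.0504 0.0864; 0.0515 0.7918 -0.1410; -0.0834 0.1264 0.5581]  nu=[1.6685, 4.9660, 1.1996]  x^+=[3.1393, 2.8373, -0.0221]  P^+=[0.2016 -0.0261 -0.0046; -0.0261 0.2012 -0.0577; -0.0046 -0.0577 0.3062]
step 2: x^-=[2.8323, 3.6457, 0.2743]  P^-=[0.2647 0.0302 0.0356; 0.0302 0.4705 -0.0598; 0.0356 -0.0598 0.5819]  S=[0.6493 0.0838 -0.0471; 0.0838 0.7240 0.0369; -0.0471 0.0369 1.1847]  K=[0.4050 0.0481 0.0768; 0.0479 0.6332 -0.1198; -0.0514 0.1209 0.4973]  nu=[-1.1076, -5.6896, -3.2871]  x^+=[1.8575, 0.3841, -1.9911]  P^+=[0.1489 -0.0189 0.0038; -0.0189 0.1618 -0.0505; 0.0038 -0.0505 0.2709]
step 3: x^-=[1.2885, 0.6783, -1.8340]  P^-=[0.2296 0.0247 0.0363; 0.0247 0.4313 -0.0560; 0.0363 -0.0560 0.5500]  S=[0.6117 0.0706 -0.0460; 0.0706 0.6827 0.0361; -0.0460 0.0361 1.1506]  K=[0.3721 0.0486 0.0739; 0.0503 0.6148 -0.1150; -0.0451 0.1209 0.4843]  nu=[2.0784, 0.7722, 0.7728]  x^+=[2.1564, 1.1687, -1.4600]  P^+=[0.1368 -0.0169 0.0054; -0.0169 0.1567 -0.0486; 0.0054 -0.0486 0.2634]

x_post = [2.1564, 1.1687, -1.4600]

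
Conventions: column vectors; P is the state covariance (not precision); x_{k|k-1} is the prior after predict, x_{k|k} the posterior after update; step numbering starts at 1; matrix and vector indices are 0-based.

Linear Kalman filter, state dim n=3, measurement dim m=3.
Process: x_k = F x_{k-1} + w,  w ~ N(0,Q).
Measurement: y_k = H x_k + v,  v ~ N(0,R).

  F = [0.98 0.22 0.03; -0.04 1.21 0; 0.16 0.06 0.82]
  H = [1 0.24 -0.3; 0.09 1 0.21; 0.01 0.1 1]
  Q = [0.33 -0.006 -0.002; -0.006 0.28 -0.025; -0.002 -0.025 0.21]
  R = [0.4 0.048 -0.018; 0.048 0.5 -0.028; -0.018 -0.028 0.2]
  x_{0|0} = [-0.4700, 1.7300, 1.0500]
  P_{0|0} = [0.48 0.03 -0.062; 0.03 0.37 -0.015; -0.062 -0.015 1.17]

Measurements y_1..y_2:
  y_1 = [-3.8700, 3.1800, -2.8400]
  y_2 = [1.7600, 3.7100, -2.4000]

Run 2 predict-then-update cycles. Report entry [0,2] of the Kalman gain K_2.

step 1: x^-=[-0.0485, 2.1121, 0.8896]  P^-=[0.8190 0.1085 0.0569; 0.1085 0.8196 -0.0083; 0.0569 -0.0083 0.9932]  S=[1.3748 0.3792 -0.2220; 0.3792 1.3882 0.2621; -0.2220 0.2621 1.2011]  K=[0.6561 -0.0774 0.2014; 0.0509 0.5932 -0.0578; -0.0467 0.0065 0.8166]  nu=[-4.0615, 0.8854, -3.9403]  x^+=[-3.5754, 2.6585, -2.1323]  P^+=[0.2755 -0.0444 0.0323; -0.0444 0.3173 -0.0604; 0.0323 -0.0604 0.1697]
step 2: x^-=[-2.9830, 3.3598, -2.1611]  P^-=[0.5920 0.0132 0.0605; 0.0132 0.7493 -0.0732; 0.0605 -0.0732 0.3340]  S=[1.0458 0.3029 -0.0480; 0.3029 1.2428 0.0487; -0.0480 0.0487 0.5281]  K=[0.5855 -0.0864 0.1894; 0.0339 0.5851 -0.0473; -0.0214 -0.0171 0.6193]  nu=[3.2884, 1.0725, -0.5451]  x^+=[-1.2537, 4.1247, -2.5873]  P^+=[0.2482 -0.0495 0.0322; -0.0495 0.3120 -0.0572; 0.0322 -0.0572 0.1301]

K[0,2] = 0.1894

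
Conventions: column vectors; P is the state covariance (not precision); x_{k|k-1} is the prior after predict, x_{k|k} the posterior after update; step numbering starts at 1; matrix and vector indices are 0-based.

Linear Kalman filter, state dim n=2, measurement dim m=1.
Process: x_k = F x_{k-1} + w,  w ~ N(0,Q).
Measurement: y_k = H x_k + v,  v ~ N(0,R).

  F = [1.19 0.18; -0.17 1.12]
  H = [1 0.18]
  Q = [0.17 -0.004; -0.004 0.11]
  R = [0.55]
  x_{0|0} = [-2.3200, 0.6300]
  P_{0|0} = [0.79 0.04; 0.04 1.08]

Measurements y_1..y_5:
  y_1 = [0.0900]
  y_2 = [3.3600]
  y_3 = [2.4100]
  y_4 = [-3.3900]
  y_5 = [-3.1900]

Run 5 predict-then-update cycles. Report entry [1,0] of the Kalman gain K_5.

step 1: x^-=[-2.6474, 1.1000]  P^-=[1.3408 0.1060; 0.1060 1.4724]  S=[1.9767]  K=[0.6880; 0.1877]  nu=[2.5394]  x^+=[-0.9004, 1.5766]  P^+=[0.4053 -0.1493; -0.1493 1.4027]
step 2: x^-=[-0.7876, 1.9189]  P^-=[0.7254 0.0024; 0.0024 1.9381]  S=[1.3391]  K=[0.5420; 0.2624]  nu=[3.8022]  x^+=[1.2733, 2.9164]  P^+=[0.3320 -0.1880; -0.1880 1.8459]
step 3: x^-=[2.0402, 3.0499]  P^-=[0.6194 0.0562; 0.0562 2.5067]  S=[1.2708]  K=[0.4953; 0.3993]  nu=[-0.1792]  x^+=[1.9515, 2.9784]  P^+=[0.3076 -0.1951; -0.1951 2.3041]
step 4: x^-=[2.8583, 3.0040]  P^-=[0.5966 0.1442; 0.1442 3.0835]  S=[1.2984]  K=[0.4795; 0.5385]  nu=[-6.7891]  x^+=[-0.3968, -0.6520]  P^+=[0.2981 -0.1911; -0.1911 2.7070]
step 5: x^-=[-0.5896, -0.6628]  P^-=[0.5980 0.2326; 0.2326 3.5870]  S=[1.3479]  K=[0.4747; 0.6516]  nu=[-2.4811]  x^+=[-1.7673, -2.2794]  P^+=[0.2943 -0.1843; -0.1843 3.0147]

K[1,0] = 0.6516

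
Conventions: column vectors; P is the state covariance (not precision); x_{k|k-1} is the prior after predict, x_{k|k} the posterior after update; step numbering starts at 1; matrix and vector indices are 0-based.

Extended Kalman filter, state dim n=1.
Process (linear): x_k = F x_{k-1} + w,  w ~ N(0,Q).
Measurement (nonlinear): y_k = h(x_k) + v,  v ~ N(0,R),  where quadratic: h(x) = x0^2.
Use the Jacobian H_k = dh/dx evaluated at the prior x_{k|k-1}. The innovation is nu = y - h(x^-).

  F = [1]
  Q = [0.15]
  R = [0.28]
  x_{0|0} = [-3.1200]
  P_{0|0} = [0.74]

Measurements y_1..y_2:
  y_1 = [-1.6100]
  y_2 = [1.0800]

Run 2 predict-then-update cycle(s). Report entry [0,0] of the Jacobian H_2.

step 1: x^-=[-3.1200]  P^-=[0.8900]  H_jac=[-6.2400]  S=[34.9345]  K=[-0.1590]  nu=[-11.3444]  x^+=[-1.3166]  P^+=[0.0071]
step 2: x^-=[-1.3166]  P^-=[0.1571]  H_jac=[-2.6331]  S=[1.3695]  K=[-0.3021]  nu=[-0.6533]  x^+=[-1.1192]  P^+=[0.0321]

H_jac[0,0] = -2.6331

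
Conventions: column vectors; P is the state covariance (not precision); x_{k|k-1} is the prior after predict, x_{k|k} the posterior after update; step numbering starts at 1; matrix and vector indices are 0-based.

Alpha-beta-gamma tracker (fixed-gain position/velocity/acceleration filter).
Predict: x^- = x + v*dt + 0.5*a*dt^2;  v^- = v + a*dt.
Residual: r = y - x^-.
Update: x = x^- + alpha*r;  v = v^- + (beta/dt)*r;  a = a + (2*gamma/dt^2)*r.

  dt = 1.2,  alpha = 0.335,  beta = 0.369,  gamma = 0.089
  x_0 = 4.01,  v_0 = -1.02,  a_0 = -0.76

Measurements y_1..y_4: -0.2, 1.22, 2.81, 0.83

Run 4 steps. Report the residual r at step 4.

step 1: x_pred=2.2388  r=-2.4388  x^+=1.4218  v^+=-2.6819  a^+=-1.0615
step 2: x_pred=-2.5608  r=3.7808  x^+=-1.2942  v^+=-2.7931  a^+=-0.5941
step 3: x_pred=-5.0737  r=7.8837  x^+=-2.4327  v^+=-1.0818  a^+=0.3804
step 4: x_pred=-3.4569  r=4.2869  x^+=-2.0208  v^+=0.6929  a^+=0.9103

resid = 4.2869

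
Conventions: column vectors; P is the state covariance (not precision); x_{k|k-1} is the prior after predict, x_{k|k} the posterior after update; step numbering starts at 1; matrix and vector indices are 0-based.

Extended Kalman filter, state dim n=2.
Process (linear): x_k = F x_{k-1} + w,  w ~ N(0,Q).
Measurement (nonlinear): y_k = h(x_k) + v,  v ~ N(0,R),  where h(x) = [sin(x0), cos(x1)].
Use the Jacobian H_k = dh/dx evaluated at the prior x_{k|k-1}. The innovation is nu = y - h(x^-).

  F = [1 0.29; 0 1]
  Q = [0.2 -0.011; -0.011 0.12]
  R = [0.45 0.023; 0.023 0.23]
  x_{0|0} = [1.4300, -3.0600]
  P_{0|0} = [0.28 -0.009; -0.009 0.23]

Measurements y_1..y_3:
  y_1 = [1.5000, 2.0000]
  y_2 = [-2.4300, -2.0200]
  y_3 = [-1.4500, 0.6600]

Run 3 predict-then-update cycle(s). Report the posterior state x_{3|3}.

x_post = [-2.0819, -4.4173]

step 1: x^-=[0.5426, -3.0600]  P^-=[0.4941 0.0467; 0.0467 0.3500]  H_jac=[0.8564 0.0000; 0.0000 0.0815]  S=[0.8124 0.0263; 0.0263 0.2323]  K=[0.5223 -0.0426; 0.0454 0.1176]  nu=[0.9836, 2.9967]  x^+=[0.9285, -2.6628]  P^+=[0.2733 0.0270; 0.0270 0.3448]
step 2: x^-=[0.1563, -2.6628]  P^-=[0.5180 0.1160; 0.1160 0.4648]  H_jac=[0.9878 0.0000; 0.0000 0.4607]  S=[0.9554 0.0758; 0.0758 0.3287]  K=[0.5324 0.0399; 0.0695 0.6356]  nu=[-2.5857, -1.1325]  x^+=[-1.2654, -3.5623]  P^+=[0.2434 0.0465; 0.0465 0.3207]
step 3: x^-=[-2.2984, -3.5623]  P^-=[0.4974 0.1285; 0.1285 0.4407]  H_jac=[-0.6651 0.0000; 0.0000 -0.4084]  S=[0.6700 0.0579; 0.0579 0.3035]  K=[-0.4868 -0.0800; -0.0776 -0.5783]  nu=[-0.7032, 1.5728]  x^+=[-2.0819, -4.4173]  P^+=[0.3321 0.0725; 0.0725 0.3300]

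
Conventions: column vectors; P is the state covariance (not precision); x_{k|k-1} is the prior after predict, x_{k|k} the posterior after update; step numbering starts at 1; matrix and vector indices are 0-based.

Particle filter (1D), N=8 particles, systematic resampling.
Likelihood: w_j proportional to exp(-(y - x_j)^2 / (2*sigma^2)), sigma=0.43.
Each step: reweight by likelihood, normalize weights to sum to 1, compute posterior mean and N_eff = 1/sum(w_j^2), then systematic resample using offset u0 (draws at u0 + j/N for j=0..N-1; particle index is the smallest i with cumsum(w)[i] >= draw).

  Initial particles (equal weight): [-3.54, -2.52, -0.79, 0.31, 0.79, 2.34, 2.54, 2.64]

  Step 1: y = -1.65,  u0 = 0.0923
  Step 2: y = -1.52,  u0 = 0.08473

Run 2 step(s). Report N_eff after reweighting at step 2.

N_eff = 6.0947

step 1: w=[0.0002, 0.4881, 0.5115, 0.0001, 0.0000, 0.0000, 0.0000, 0.0000]  mean=-1.6350  Neff=2.0003  idx=[1, 1, 1, 1, 2, 2, 2, 2]
step 2: w=[0.0551, 0.0551, 0.0551, 0.0551, 0.1949, 0.1949, 0.1949, 0.1949]  mean=-1.1714  Neff=6.0947  idx=[1, 3, 4, 5, 5, 6, 7, 7]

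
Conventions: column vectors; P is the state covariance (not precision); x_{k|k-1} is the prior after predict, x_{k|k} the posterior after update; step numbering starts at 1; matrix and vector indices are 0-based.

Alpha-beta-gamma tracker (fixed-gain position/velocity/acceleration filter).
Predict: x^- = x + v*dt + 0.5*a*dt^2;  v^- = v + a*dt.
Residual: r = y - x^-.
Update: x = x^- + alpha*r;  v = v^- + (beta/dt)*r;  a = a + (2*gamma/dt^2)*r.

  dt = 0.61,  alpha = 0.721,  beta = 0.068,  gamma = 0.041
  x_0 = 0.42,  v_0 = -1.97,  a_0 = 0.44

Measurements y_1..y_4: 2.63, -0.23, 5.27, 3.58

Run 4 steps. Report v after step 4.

v_post = 1.5555

step 1: x_pred=-0.6998  r=3.3298  x^+=1.7010  v^+=-1.3304  a^+=1.1738
step 2: x_pred=1.1078  r=-1.3378  x^+=0.1432  v^+=-0.7635  a^+=0.8790
step 3: x_pred=-0.1590  r=5.4290  x^+=3.7553  v^+=0.3779  a^+=2.0754
step 4: x_pred=4.3719  r=-0.7919  x^+=3.8009  v^+=1.5555  a^+=1.9009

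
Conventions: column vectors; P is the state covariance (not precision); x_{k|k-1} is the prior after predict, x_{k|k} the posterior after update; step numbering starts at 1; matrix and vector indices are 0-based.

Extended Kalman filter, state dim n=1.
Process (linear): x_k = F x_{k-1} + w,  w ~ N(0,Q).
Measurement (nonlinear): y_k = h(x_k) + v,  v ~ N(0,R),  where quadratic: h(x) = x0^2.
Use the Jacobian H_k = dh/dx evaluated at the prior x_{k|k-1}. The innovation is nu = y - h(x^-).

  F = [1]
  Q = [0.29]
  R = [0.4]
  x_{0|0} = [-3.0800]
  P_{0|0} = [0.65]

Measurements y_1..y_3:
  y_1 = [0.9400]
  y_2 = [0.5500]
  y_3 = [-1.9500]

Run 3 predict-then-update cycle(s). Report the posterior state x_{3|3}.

step 1: x^-=[-3.0800]  P^-=[0.9400]  H_jac=[-6.1600]  S=[36.0689]  K=[-0.1605]  nu=[-8.5464]  x^+=[-1.7080]  P^+=[0.0104]
step 2: x^-=[-1.7080]  P^-=[0.3004]  H_jac=[-3.4160]  S=[3.9056]  K=[-0.2628]  nu=[-2.3672]  x^+=[-1.0860]  P^+=[0.0308]
step 3: x^-=[-1.0860]  P^-=[0.3208]  H_jac=[-2.1719]  S=[1.9132]  K=[-0.3642]  nu=[-3.1293]  x^+=[0.0536]  P^+=[0.0671]

x_post = [0.0536]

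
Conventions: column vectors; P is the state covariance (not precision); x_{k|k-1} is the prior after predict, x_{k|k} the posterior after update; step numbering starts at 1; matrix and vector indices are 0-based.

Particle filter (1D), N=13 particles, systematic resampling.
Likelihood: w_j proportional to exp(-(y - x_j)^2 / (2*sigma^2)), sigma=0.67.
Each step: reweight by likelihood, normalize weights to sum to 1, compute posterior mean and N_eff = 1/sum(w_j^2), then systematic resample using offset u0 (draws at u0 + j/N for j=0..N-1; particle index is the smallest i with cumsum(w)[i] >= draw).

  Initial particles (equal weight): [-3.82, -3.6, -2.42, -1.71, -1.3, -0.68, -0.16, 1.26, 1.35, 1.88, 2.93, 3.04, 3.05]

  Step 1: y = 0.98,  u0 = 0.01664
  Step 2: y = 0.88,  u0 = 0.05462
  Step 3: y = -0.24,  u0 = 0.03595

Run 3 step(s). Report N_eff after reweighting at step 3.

N_eff = 11.9169

step 1: w=[0.0000, 0.0000, 0.0000, 0.0001, 0.0012, 0.0186, 0.0942, 0.3669, 0.3438, 0.1624, 0.0058, 0.0035, 0.0034]  mean=1.2404  Neff=3.4664  idx=[5, 6, 7, 7, 7, 7, 7, 8, 8, 8, 8, 9, 9]
step 2: w=[0.0079, 0.0357, 0.1013, 0.1013, 0.1013, 0.1013, 0.1013, 0.0930, 0.0930, 0.0930, 0.0930, 0.0390, 0.0390]  mean=1.2759  Neff=11.0797  idx=[2, 2, 3, 4, 5, 5, 6, 7, 8, 9, 9, 10, 12]
step 3: w=[0.0930, 0.0930, 0.0930, 0.0930, 0.0930, 0.0930, 0.0930, 0.0682, 0.0682, 0.0682, 0.0682, 0.0682, 0.0076]  mean=1.2954  Neff=11.9169  idx=[0, 1, 2, 2, 3, 4, 5, 6, 7, 8, 9, 10, 11]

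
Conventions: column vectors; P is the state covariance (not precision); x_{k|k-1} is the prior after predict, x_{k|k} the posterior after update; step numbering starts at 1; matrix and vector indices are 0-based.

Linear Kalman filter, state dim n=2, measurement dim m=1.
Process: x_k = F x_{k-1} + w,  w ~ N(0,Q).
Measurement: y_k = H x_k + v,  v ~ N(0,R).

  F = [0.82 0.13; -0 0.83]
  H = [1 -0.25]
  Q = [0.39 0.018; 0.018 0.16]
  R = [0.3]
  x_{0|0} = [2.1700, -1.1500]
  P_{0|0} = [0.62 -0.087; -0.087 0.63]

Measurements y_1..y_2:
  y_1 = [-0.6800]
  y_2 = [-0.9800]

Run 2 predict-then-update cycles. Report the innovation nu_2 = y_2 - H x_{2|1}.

step 1: x^-=[1.6299, -0.9545]  P^-=[0.7990 0.0268; 0.0268 0.5940]  S=[1.1227]  K=[0.7057; -0.1084]  nu=[-2.5485]  x^+=[-0.1686, -0.6782]  P^+=[0.2399 0.1127; 0.1127 0.5808]
step 2: x^-=[-0.2264, -0.5629]  P^-=[0.5851 0.1574; 0.1574 0.5601]  S=[0.8415]  K=[0.6486; 0.0206]  nu=[-0.8943]  x^+=[-0.8065, -0.5813]  P^+=[0.2311 0.1461; 0.1461 0.5598]

innov = [-0.8943]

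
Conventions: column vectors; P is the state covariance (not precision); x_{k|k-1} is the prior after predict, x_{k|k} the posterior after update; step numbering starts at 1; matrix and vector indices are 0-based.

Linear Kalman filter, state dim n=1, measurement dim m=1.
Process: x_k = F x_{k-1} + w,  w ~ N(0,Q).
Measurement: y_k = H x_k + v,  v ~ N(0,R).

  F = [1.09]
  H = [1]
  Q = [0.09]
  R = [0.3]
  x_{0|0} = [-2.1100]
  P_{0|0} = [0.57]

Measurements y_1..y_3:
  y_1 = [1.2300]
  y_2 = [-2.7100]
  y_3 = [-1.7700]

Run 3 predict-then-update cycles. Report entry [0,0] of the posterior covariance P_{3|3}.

P_post[0,0] = 0.1451

step 1: x^-=[-2.2999]  P^-=[0.7672]  S=[1.0672]  K=[0.7189]  nu=[3.5299]  x^+=[0.2377]  P^+=[0.2157]
step 2: x^-=[0.2591]  P^-=[0.3462]  S=[0.6462]  K=[0.5358]  nu=[-2.9691]  x^+=[-1.3317]  P^+=[0.1607]
step 3: x^-=[-1.4515]  P^-=[0.2810]  S=[0.5810]  K=[0.4836]  nu=[-0.3185]  x^+=[-1.6055]  P^+=[0.1451]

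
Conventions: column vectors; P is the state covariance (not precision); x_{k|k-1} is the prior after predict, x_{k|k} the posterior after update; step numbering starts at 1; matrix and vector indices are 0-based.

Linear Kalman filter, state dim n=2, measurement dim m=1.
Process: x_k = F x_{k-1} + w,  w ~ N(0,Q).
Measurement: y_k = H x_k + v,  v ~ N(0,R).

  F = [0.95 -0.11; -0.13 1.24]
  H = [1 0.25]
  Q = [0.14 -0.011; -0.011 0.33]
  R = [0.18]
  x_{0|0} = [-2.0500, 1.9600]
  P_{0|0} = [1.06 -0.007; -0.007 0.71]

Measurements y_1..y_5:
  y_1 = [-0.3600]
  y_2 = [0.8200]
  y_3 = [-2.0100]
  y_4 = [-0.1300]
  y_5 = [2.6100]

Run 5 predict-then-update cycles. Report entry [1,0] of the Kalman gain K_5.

step 1: x^-=[-2.1631, 2.6969]  P^-=[1.1067 -0.2471; -0.2471 1.4419]  S=[1.2533]  K=[0.8338; 0.0905]  nu=[1.1289]  x^+=[-1.2219, 2.7990]  P^+=[0.2355 -0.3416; -0.3416 1.4316]
step 2: x^-=[-1.4687, 3.6296]  P^-=[0.4412 -0.6427; -0.6427 2.6454]  S=[0.4652]  K=[0.6031; 0.0401]  nu=[1.3813]  x^+=[-0.6357, 3.6851]  P^+=[0.2720 -0.6539; -0.6539 2.6446]
step 3: x^-=[-1.0092, 4.6521]  P^-=[0.5542 -1.1850; -1.1850 4.6118]  S=[0.4299]  K=[0.6000; -0.0746]  nu=[-2.1638]  x^+=[-2.3074, 4.8135]  P^+=[0.3994 -1.1658; -1.1658 4.6094]
step 4: x^-=[-2.7215, 6.2686]  P^-=[0.7999 -2.0790; -2.0790 7.8000]  S=[0.4279]  K=[0.6547; -0.3015]  nu=[1.0244]  x^+=[-2.0509, 5.9598]  P^+=[0.6165 -1.9945; -1.9945 7.7611]
step 5: x^-=[-2.6039, 7.6568]  P^-=[1.2071 -3.5238; -3.5238 12.9169]  S=[0.4325]  K=[0.7541; -0.6811]  nu=[3.2997]  x^+=[-0.1155, 5.4093]  P^+=[0.9612 -3.3017; -3.3017 12.7163]

K[1,0] = -0.6811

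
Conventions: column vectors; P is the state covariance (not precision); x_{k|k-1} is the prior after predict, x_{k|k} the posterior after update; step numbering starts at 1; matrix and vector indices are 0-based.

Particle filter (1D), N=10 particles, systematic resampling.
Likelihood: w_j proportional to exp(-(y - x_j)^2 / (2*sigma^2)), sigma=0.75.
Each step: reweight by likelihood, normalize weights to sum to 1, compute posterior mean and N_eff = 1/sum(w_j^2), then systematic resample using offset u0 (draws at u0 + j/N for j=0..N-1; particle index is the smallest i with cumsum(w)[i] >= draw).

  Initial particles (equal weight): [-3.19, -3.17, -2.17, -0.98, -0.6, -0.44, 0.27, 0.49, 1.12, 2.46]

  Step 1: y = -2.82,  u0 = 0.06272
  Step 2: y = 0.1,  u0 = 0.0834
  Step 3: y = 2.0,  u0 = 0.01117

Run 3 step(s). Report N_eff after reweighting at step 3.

N_eff = 10.0000

step 1: w=[0.3489, 0.3534, 0.2707, 0.0194, 0.0049, 0.0026, 0.0001, 0.0000, 0.0000, 0.0000]  mean=-2.8437  Neff=3.1222  idx=[0, 0, 0, 1, 1, 1, 1, 2, 2, 2]
step 2: w=[0.0021, 0.0021, 0.0021, 0.0024, 0.0024, 0.0024, 0.0024, 0.3280, 0.3280, 0.3280]  mean=-2.1860  Neff=3.0974  idx=[7, 7, 7, 8, 8, 8, 9, 9, 9, 9]
step 3: w=[0.1000, 0.1000, 0.1000, 0.1000, 0.1000, 0.1000, 0.1000, 0.1000, 0.1000, 0.1000]  mean=-2.1700  Neff=10.0000  idx=[0, 1, 2, 3, 4, 5, 6, 7, 8, 9]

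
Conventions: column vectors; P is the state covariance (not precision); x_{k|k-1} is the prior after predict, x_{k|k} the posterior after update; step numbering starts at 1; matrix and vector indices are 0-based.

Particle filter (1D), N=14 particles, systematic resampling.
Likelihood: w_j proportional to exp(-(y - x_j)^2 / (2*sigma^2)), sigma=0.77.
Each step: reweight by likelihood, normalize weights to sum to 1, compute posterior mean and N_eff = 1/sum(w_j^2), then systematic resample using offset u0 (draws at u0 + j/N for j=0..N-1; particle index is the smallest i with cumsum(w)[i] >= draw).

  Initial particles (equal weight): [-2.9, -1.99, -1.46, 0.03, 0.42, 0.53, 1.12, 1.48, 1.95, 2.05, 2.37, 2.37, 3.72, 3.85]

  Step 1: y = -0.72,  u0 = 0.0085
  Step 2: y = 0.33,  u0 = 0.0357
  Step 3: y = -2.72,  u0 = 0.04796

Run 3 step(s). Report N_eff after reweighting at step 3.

step 1: w=[0.0082, 0.1162, 0.2854, 0.2818, 0.1513, 0.1213, 0.0261, 0.0076, 0.0011, 0.0007, 0.0001, 0.0001, 0.0000, 0.0000]  mean=-0.4907  Neff=4.7001  idx=[1, 1, 2, 2, 2, 2, 3, 3, 3, 3, 4, 4, 5, 5]
step 2: w=[0.0013, 0.0013, 0.0085, 0.0085, 0.0085, 0.0085, 0.1171, 0.1171, 0.1171, 0.1171, 0.1254, 0.1254, 0.1221, 0.1221]  mean=0.1940  Neff=8.5901  idx=[5, 6, 7, 7, 8, 9, 9, 10, 10, 11, 11, 12, 13, 13]
step 3: w=[0.9577, 0.0062, 0.0062, 0.0062, 0.0062, 0.0062, 0.0062, 0.0009, 0.0009, 0.0009, 0.0009, 0.0005, 0.0005, 0.0005]  mean=-1.3948  Neff=1.0900  idx=[0, 0, 0, 0, 0, 0, 0, 0, 0, 0, 0, 0, 0, 4]

N_eff = 1.0900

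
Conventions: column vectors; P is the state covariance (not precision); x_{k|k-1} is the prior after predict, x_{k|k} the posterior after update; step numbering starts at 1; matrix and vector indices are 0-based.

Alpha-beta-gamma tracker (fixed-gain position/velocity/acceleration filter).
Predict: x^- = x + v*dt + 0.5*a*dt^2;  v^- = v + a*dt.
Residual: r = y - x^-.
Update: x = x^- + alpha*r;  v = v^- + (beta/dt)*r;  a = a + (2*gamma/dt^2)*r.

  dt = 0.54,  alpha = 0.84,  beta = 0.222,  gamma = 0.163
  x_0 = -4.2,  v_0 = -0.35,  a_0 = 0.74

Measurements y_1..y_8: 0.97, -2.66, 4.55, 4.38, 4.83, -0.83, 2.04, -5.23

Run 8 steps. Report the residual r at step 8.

resid = -2.3421

step 1: x_pred=-4.2811  r=5.2511  x^+=0.1298  v^+=2.2084  a^+=6.6106
step 2: x_pred=2.2862  r=-4.9462  x^+=-1.8686  v^+=3.7447  a^+=1.0809
step 3: x_pred=0.3111  r=4.2389  x^+=3.8718  v^+=6.0710  a^+=5.8199
step 4: x_pred=7.9987  r=-3.6187  x^+=4.9590  v^+=7.7261  a^+=1.7743
step 5: x_pred=9.3898  r=-4.5598  x^+=5.5596  v^+=6.8096  a^+=-3.3234
step 6: x_pred=8.7522  r=-9.5822  x^+=0.7032  v^+=1.0757  a^+=-14.0360
step 7: x_pred=-0.7624  r=2.8024  x^+=1.5916  v^+=-5.3517  a^+=-10.9029
step 8: x_pred=-2.8879  r=-2.3421  x^+=-4.8553  v^+=-12.2021  a^+=-13.5213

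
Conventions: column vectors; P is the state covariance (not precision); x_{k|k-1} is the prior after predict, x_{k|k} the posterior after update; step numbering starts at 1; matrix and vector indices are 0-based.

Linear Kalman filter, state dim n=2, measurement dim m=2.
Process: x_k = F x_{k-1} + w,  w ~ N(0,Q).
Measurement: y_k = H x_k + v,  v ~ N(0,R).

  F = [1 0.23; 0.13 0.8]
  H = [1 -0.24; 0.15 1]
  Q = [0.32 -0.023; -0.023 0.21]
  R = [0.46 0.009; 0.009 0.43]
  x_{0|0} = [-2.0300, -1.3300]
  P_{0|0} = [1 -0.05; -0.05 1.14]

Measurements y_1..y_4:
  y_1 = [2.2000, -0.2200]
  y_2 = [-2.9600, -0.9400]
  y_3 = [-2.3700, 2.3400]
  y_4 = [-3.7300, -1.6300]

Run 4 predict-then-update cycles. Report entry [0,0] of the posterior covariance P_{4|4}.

P_post[0,0] = 0.2600

step 1: x^-=[-2.3359, -1.3279]  P^-=[1.3573 0.2753; 0.2753 0.9461]  S=[1.7397 0.2509; 0.2509 1.4892]  K=[0.7132 0.2014; -0.0696 0.6748]  nu=[4.2172, 1.4583]  x^+=[0.9655, -0.6374]  P^+=[0.3400 0.0420; 0.0420 0.2832]
step 2: x^-=[0.8188, -0.3844]  P^-=[0.6943 0.1082; 0.1082 0.4057]  S=[1.1257 0.1201; 0.1201 0.8838]  K=[0.5764 0.1619; -0.0419 0.4831]  nu=[-3.8711, -0.6784]  x^+=[-1.5223, -0.5499]  P^+=[0.2747 0.0336; 0.0336 0.2023]
step 3: x^-=[-1.6488, -0.6378]  P^-=[0.6208 0.0778; 0.0778 0.3511]  S=[1.0637 0.0929; 0.0929 0.8184]  K=[0.5533 0.1461; -0.0452 0.4484]  nu=[-0.8743, 3.2251]  x^+=[-1.6614, 0.8479]  P^+=[0.2627 0.0284; 0.0284 0.1882]
step 4: x^-=[-1.4664, 0.4623]  P^-=[0.6057 0.0693; 0.0693 0.3408]  S=[1.0520 0.0849; 0.0849 0.8052]  K=[0.5485 0.1411; -0.0474 0.4411]  nu=[-2.1526, -1.8724]  x^+=[-2.9114, -0.2615]  P^+=[0.2600 0.0266; 0.0266 0.1853]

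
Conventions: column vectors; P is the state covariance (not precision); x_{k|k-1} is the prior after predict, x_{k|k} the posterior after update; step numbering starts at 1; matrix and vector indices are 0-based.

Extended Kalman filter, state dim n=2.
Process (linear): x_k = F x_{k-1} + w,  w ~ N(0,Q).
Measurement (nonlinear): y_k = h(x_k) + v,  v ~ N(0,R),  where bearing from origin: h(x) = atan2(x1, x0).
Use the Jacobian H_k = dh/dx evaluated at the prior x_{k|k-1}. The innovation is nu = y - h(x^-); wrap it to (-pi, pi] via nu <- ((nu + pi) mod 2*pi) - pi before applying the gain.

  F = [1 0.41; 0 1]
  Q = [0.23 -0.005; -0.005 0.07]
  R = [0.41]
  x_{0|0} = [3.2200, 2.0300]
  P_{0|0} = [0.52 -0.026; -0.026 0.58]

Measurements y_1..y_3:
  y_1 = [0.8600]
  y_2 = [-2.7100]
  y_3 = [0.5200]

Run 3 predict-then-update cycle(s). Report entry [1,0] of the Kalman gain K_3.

K[1,0] = 0.2136

step 1: x^-=[4.0523, 2.0300]  P^-=[0.8262 0.2068; 0.2068 0.6500]  H_jac=[-0.0988 0.1973]  S=[0.4353]  K=[-0.0938; 0.2476]  nu=[0.3956]  x^+=[4.0152, 2.1280]  P^+=[0.8223 0.2169; 0.2169 0.6233]
step 2: x^-=[4.8876, 2.1280]  P^-=[1.3350 0.4675; 0.4675 0.6933]  H_jac=[-0.0749 0.1720]  S=[0.4260]  K=[-0.0459; 0.1978]  nu=[-3.1206]  x^+=[5.0310, 1.5108]  P^+=[1.3341 0.4713; 0.4713 0.6766]
step 3: x^-=[5.6504, 1.5108]  P^-=[2.0643 0.7438; 0.7438 0.7466]  H_jac=[-0.0442 0.1652]  S=[0.4235]  K=[0.0748; 0.2136]  nu=[0.2587]  x^+=[5.6698, 1.5661]  P^+=[2.0620 0.7370; 0.7370 0.7273]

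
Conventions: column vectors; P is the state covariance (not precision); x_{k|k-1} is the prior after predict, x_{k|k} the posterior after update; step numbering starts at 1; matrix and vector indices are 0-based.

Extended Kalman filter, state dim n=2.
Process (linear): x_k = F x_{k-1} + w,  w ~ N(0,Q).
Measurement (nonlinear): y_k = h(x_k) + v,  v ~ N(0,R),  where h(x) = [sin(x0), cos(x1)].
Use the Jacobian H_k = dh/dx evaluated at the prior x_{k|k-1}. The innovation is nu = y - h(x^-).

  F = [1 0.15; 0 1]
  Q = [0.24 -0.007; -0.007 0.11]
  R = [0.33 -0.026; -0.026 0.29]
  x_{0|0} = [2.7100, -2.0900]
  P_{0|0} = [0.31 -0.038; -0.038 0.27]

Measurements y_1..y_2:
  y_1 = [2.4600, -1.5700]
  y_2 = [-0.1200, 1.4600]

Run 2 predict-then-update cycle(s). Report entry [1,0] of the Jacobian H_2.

H_jac[1,0] = 0.0000

step 1: x^-=[2.3965, -2.0900]  P^-=[0.5447 -0.0045; -0.0045 0.3800]  H_jac=[-0.7350 0.0000; 0.0000 0.8682]  S=[0.6243 -0.0231; -0.0231 0.5764]  K=[-0.6425 -0.0326; 0.0265 0.5734]  nu=[1.7820, -1.0738]  x^+=[1.2865, -2.6584]  P^+=[0.2873 0.0084; 0.0084 0.1907]
step 2: x^-=[0.8878, -2.6584]  P^-=[0.5341 0.0300; 0.0300 0.3007]  H_jac=[0.6312 0.0000; 0.0000 0.4646]  S=[0.5428 -0.0172; -0.0172 0.3549]  K=[0.6233 0.0695; 0.0474 0.3960]  nu=[-0.8957, 2.3455]  x^+=[0.4924, -1.7722]  P^+=[0.3230 0.0085; 0.0085 0.2445]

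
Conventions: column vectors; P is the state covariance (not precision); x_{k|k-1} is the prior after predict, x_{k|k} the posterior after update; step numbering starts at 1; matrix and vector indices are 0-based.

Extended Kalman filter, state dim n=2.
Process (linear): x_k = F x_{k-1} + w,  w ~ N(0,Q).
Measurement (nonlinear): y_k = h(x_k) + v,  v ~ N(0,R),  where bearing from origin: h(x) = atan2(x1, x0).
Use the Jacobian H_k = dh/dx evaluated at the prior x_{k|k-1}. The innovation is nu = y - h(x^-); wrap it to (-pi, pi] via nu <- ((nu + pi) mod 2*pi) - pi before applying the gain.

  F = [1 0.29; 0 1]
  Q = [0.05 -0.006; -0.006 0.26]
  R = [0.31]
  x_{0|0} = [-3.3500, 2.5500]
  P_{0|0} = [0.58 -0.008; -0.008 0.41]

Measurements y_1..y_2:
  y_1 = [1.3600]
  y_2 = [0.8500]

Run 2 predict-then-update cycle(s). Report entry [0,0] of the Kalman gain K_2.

step 1: x^-=[-2.6105, 2.5500]  P^-=[0.6598 0.1049; 0.1049 0.6700]  H_jac=[-0.1915 -0.1960]  S=[0.3678]  K=[-0.3994; -0.4117]  nu=[-1.0079]  x^+=[-2.2079, 2.9649]  P^+=[0.6012 0.0444; 0.0444 0.6077]
step 2: x^-=[-1.3481, 2.9649]  P^-=[0.7280 0.2146; 0.2146 0.8677]  H_jac=[-0.2795 -0.1271]  S=[0.3961]  K=[-0.5825; -0.4298]  nu=[-1.1475]  x^+=[-0.6796, 3.4581]  P^+=[0.5936 0.1155; 0.1155 0.7945]

K[0,0] = -0.5825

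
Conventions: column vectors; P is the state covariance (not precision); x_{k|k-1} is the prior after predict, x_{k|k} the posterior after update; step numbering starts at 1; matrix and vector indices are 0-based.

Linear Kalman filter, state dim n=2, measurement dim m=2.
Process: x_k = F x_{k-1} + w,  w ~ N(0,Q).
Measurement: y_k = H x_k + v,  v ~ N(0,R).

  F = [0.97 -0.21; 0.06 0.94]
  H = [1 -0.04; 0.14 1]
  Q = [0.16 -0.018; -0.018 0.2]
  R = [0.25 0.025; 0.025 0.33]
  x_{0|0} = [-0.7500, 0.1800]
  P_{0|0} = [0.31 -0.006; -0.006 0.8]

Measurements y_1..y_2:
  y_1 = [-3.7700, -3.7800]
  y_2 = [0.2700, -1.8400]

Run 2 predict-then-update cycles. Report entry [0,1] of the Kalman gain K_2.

K[0,1] = -0.0198

step 1: x^-=[-0.7653, 0.1242]  P^-=[0.4894 -0.1633; -0.1633 0.9073]  S=[0.7539 -0.1051; -0.1051 1.2012]  K=[0.6548 -0.0216; -0.1640 0.7220]  nu=[-2.9997, -3.7971]  x^+=[-2.6476, -2.1251]  P^+=[0.1626 -0.0135; -0.0135 0.2360]
step 2: x^-=[-2.1219, -2.1564]  P^-=[0.3289 -0.0673; -0.0673 0.4076]  S=[0.5850 -0.0122; -0.0122 0.7252]  K=[0.5665 -0.0198; -0.1315 0.5469]  nu=[2.3057, 0.6135]  x^+=[-0.8279, -2.1242]  P^+=[0.1406 -0.0121; -0.0121 0.1789]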